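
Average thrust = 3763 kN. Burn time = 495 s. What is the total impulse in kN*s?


It = 3763 * 495 = 1862685 kN*s

1862685 kN*s


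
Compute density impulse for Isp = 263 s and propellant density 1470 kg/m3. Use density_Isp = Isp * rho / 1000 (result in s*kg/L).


rho*Isp = 263 * 1470 / 1000 = 387 s*kg/L

387 s*kg/L


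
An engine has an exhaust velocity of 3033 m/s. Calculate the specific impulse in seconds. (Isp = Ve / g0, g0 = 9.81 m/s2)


Isp = Ve / g0 = 3033 / 9.81 = 309.2 s

309.2 s


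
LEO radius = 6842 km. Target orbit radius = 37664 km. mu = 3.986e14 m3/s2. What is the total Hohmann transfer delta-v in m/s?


V1 = sqrt(mu/r1) = 7632.68 m/s
dV1 = V1*(sqrt(2*r2/(r1+r2)) - 1) = 2297.25 m/s
V2 = sqrt(mu/r2) = 3253.16 m/s
dV2 = V2*(1 - sqrt(2*r1/(r1+r2))) = 1449.3 m/s
Total dV = 3747 m/s

3747 m/s


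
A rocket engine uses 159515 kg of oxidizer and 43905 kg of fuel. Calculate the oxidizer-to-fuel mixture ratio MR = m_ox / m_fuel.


MR = 159515 / 43905 = 3.63

3.63


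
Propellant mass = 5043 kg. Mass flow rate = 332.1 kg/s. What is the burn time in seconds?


tb = 5043 / 332.1 = 15.2 s

15.2 s


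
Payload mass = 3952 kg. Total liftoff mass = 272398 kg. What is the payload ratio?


PR = 3952 / 272398 = 0.0145

0.0145


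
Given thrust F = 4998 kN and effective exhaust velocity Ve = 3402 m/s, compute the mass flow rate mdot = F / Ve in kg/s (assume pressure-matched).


mdot = F / Ve = 4998000 / 3402 = 1469.1 kg/s

1469.1 kg/s


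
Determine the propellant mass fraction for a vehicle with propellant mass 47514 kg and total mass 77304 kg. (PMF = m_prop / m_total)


PMF = 47514 / 77304 = 0.615

0.615


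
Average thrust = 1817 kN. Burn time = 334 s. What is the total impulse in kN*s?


It = 1817 * 334 = 606878 kN*s

606878 kN*s


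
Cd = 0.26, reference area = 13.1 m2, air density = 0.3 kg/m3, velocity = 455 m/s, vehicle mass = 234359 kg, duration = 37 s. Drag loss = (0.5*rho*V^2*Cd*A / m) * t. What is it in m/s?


D = 0.5 * 0.3 * 455^2 * 0.26 * 13.1 = 105769.07 N
a = 105769.07 / 234359 = 0.4513 m/s2
dV = 0.4513 * 37 = 16.7 m/s

16.7 m/s


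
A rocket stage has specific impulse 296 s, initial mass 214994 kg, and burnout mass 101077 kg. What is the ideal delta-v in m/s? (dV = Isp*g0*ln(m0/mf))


Ve = 296 * 9.81 = 2903.76 m/s
dV = 2903.76 * ln(214994/101077) = 2192 m/s

2192 m/s


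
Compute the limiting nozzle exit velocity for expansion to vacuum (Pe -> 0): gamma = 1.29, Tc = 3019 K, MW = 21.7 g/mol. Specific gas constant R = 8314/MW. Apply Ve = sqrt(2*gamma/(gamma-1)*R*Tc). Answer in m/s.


R = 8314 / 21.7 = 383.13 J/(kg.K)
Ve = sqrt(2 * 1.29 / (1.29 - 1) * 383.13 * 3019) = 3208 m/s

3208 m/s


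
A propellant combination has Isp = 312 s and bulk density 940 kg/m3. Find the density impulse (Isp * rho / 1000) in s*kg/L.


rho*Isp = 312 * 940 / 1000 = 293 s*kg/L

293 s*kg/L


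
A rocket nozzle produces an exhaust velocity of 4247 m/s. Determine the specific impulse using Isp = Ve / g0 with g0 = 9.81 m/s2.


Isp = Ve / g0 = 4247 / 9.81 = 432.9 s

432.9 s


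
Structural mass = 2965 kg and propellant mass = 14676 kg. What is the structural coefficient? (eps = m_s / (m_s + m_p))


eps = 2965 / (2965 + 14676) = 0.1681

0.1681


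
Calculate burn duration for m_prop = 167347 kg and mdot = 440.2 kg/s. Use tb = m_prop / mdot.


tb = 167347 / 440.2 = 380.2 s

380.2 s


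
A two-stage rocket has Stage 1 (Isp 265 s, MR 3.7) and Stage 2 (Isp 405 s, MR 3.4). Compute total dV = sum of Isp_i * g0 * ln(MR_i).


dV1 = 265 * 9.81 * ln(3.7) = 3401.2 m/s
dV2 = 405 * 9.81 * ln(3.4) = 4862.1 m/s
Total dV = 3401.2 + 4862.1 = 8263.3 m/s ~ 8263 m/s

8263 m/s


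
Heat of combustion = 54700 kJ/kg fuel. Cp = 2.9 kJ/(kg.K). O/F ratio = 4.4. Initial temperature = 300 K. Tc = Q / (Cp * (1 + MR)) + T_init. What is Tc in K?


Tc = 54700 / (2.9 * (1 + 4.4)) + 300 = 3793 K

3793 K


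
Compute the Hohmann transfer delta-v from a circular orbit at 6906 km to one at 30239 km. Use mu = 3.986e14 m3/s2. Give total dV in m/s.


V1 = sqrt(mu/r1) = 7597.23 m/s
dV1 = V1*(sqrt(2*r2/(r1+r2)) - 1) = 2096.79 m/s
V2 = sqrt(mu/r2) = 3630.65 m/s
dV2 = V2*(1 - sqrt(2*r1/(r1+r2))) = 1416.73 m/s
Total dV = 3514 m/s

3514 m/s


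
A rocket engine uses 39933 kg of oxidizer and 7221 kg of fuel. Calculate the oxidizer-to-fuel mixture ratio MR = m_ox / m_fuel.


MR = 39933 / 7221 = 5.53

5.53


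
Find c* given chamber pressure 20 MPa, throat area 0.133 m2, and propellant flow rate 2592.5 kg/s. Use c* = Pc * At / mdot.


c* = 20e6 * 0.133 / 2592.5 = 1026 m/s

1026 m/s


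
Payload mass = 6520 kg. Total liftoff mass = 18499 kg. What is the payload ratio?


PR = 6520 / 18499 = 0.3525

0.3525


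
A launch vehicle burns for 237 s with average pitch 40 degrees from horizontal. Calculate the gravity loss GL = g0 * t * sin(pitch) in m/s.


GL = 9.81 * 237 * sin(40 deg) = 1494 m/s

1494 m/s


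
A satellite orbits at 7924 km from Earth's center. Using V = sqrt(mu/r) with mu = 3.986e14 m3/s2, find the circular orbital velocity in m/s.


V = sqrt(3.986e14 / 7924000) = 7092 m/s

7092 m/s


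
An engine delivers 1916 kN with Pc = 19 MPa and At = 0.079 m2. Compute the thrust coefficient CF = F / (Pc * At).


CF = 1916000 / (19e6 * 0.079) = 1.28

1.28


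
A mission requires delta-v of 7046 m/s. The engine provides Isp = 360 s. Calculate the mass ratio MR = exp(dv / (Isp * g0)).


Ve = 360 * 9.81 = 3531.6 m/s
MR = exp(7046 / 3531.6) = 7.353

7.353


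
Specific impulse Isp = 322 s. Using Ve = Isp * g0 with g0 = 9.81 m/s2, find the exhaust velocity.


Ve = Isp * g0 = 322 * 9.81 = 3158.8 m/s

3158.8 m/s


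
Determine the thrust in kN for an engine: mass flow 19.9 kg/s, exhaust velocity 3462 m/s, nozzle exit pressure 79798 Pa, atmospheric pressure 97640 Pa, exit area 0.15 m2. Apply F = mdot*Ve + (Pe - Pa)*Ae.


F = 19.9 * 3462 + (79798 - 97640) * 0.15 = 66217.0 N = 66.2 kN

66.2 kN


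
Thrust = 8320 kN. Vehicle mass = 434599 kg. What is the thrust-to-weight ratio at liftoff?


TWR = 8320000 / (434599 * 9.81) = 1.95

1.95


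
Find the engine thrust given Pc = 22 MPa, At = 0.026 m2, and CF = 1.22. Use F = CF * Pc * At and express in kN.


F = 1.22 * 22e6 * 0.026 = 697840.0 N = 697.8 kN

697.8 kN


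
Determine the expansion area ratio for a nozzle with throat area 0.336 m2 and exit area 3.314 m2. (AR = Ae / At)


AR = 3.314 / 0.336 = 9.9

9.9


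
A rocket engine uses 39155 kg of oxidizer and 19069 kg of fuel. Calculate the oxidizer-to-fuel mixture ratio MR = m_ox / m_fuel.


MR = 39155 / 19069 = 2.05

2.05


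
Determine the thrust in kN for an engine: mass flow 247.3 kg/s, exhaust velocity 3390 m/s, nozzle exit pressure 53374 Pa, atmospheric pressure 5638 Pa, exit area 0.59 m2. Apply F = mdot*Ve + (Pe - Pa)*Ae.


F = 247.3 * 3390 + (53374 - 5638) * 0.59 = 866511.0 N = 866.5 kN

866.5 kN


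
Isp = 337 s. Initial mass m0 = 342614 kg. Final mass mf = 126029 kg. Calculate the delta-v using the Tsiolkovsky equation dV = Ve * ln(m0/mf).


Ve = 337 * 9.81 = 3305.97 m/s
dV = 3305.97 * ln(342614/126029) = 3306 m/s

3306 m/s


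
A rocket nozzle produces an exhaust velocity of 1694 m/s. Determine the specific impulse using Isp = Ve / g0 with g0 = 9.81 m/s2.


Isp = Ve / g0 = 1694 / 9.81 = 172.7 s

172.7 s


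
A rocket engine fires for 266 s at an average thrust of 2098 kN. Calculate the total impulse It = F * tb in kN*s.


It = 2098 * 266 = 558068 kN*s

558068 kN*s


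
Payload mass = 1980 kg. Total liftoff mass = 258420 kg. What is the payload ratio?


PR = 1980 / 258420 = 0.0077

0.0077


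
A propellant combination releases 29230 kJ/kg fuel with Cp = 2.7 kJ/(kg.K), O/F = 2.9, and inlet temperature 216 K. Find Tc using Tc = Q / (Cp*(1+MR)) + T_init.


Tc = 29230 / (2.7 * (1 + 2.9)) + 216 = 2992 K

2992 K


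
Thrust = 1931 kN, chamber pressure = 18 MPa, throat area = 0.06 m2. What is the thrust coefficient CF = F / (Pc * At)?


CF = 1931000 / (18e6 * 0.06) = 1.79

1.79


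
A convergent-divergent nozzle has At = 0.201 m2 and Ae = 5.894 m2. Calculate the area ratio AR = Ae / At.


AR = 5.894 / 0.201 = 29.3

29.3


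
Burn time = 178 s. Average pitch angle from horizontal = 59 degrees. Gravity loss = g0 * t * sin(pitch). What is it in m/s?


GL = 9.81 * 178 * sin(59 deg) = 1497 m/s

1497 m/s


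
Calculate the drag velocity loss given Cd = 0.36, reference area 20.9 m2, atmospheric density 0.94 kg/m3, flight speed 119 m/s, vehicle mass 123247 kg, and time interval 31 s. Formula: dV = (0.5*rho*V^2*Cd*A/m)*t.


D = 0.5 * 0.94 * 119^2 * 0.36 * 20.9 = 50077.26 N
a = 50077.26 / 123247 = 0.4063 m/s2
dV = 0.4063 * 31 = 12.6 m/s

12.6 m/s


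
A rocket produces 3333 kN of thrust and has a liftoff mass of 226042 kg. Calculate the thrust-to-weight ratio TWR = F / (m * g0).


TWR = 3333000 / (226042 * 9.81) = 1.5

1.5


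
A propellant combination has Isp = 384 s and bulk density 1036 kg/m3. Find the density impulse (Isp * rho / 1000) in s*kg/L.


rho*Isp = 384 * 1036 / 1000 = 398 s*kg/L

398 s*kg/L


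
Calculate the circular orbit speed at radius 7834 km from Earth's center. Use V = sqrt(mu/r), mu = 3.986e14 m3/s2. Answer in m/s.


V = sqrt(3.986e14 / 7834000) = 7133 m/s

7133 m/s


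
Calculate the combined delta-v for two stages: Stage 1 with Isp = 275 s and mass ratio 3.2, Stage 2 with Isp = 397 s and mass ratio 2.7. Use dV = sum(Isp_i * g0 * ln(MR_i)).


dV1 = 275 * 9.81 * ln(3.2) = 3137.9 m/s
dV2 = 397 * 9.81 * ln(2.7) = 3868.3 m/s
Total dV = 3137.9 + 3868.3 = 7006.2 m/s ~ 7006 m/s

7006 m/s


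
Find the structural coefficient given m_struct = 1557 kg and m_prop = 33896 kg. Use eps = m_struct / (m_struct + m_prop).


eps = 1557 / (1557 + 33896) = 0.0439

0.0439


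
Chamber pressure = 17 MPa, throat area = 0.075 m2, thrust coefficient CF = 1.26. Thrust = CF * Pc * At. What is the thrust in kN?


F = 1.26 * 17e6 * 0.075 = 1.6065e+06 N = 1606.5 kN

1606.5 kN


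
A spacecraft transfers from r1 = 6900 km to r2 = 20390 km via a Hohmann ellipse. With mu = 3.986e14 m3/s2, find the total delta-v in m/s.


V1 = sqrt(mu/r1) = 7600.53 m/s
dV1 = V1*(sqrt(2*r2/(r1+r2)) - 1) = 1690.54 m/s
V2 = sqrt(mu/r2) = 4421.4 m/s
dV2 = V2*(1 - sqrt(2*r1/(r1+r2))) = 1277.29 m/s
Total dV = 2968 m/s

2968 m/s


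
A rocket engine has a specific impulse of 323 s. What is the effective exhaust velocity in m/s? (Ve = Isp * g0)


Ve = Isp * g0 = 323 * 9.81 = 3168.6 m/s

3168.6 m/s


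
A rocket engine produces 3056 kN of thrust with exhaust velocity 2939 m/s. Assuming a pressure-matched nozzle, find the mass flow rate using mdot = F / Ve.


mdot = F / Ve = 3056000 / 2939 = 1039.8 kg/s

1039.8 kg/s


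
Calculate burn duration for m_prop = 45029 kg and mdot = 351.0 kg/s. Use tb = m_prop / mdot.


tb = 45029 / 351.0 = 128.3 s

128.3 s


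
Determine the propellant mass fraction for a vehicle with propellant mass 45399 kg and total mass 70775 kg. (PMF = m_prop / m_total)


PMF = 45399 / 70775 = 0.641

0.641


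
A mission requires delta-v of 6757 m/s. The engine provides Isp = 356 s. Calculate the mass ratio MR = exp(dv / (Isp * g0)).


Ve = 356 * 9.81 = 3492.36 m/s
MR = exp(6757 / 3492.36) = 6.923

6.923


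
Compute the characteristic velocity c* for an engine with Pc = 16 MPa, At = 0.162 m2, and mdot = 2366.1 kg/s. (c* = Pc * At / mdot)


c* = 16e6 * 0.162 / 2366.1 = 1095 m/s

1095 m/s


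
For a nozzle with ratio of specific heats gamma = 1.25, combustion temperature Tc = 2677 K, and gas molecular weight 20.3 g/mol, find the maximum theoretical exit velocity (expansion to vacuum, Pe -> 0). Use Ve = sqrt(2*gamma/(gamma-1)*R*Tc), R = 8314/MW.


R = 8314 / 20.3 = 409.56 J/(kg.K)
Ve = sqrt(2 * 1.25 / (1.25 - 1) * 409.56 * 2677) = 3311 m/s

3311 m/s


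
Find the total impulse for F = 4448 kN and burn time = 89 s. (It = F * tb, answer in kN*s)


It = 4448 * 89 = 395872 kN*s

395872 kN*s


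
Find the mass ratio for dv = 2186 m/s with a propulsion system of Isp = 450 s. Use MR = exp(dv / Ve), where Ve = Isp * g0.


Ve = 450 * 9.81 = 4414.5 m/s
MR = exp(2186 / 4414.5) = 1.641

1.641


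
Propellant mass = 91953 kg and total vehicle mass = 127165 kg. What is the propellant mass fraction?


PMF = 91953 / 127165 = 0.723

0.723


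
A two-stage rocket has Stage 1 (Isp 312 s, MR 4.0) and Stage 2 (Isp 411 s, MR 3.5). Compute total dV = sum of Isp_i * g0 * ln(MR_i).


dV1 = 312 * 9.81 * ln(4.0) = 4243.1 m/s
dV2 = 411 * 9.81 * ln(3.5) = 5051.0 m/s
Total dV = 4243.1 + 5051.0 = 9294.1 m/s ~ 9294 m/s

9294 m/s


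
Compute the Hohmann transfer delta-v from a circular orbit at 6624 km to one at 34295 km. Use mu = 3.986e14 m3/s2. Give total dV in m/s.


V1 = sqrt(mu/r1) = 7757.26 m/s
dV1 = V1*(sqrt(2*r2/(r1+r2)) - 1) = 2286.04 m/s
V2 = sqrt(mu/r2) = 3409.21 m/s
dV2 = V2*(1 - sqrt(2*r1/(r1+r2))) = 1469.37 m/s
Total dV = 3755 m/s

3755 m/s


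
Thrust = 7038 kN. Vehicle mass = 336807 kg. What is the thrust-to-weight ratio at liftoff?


TWR = 7038000 / (336807 * 9.81) = 2.13

2.13


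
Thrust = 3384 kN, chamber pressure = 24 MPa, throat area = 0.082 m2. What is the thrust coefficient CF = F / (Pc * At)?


CF = 3384000 / (24e6 * 0.082) = 1.72

1.72


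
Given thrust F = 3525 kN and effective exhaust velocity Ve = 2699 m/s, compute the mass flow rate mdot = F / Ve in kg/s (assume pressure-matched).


mdot = F / Ve = 3525000 / 2699 = 1306.0 kg/s

1306.0 kg/s


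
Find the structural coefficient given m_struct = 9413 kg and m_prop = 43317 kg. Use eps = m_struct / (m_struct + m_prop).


eps = 9413 / (9413 + 43317) = 0.1785

0.1785


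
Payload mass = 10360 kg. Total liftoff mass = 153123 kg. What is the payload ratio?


PR = 10360 / 153123 = 0.0677

0.0677


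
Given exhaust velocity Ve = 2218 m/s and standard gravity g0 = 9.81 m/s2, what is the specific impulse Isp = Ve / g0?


Isp = Ve / g0 = 2218 / 9.81 = 226.1 s

226.1 s


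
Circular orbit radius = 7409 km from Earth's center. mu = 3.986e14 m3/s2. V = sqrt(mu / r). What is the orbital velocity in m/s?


V = sqrt(3.986e14 / 7409000) = 7335 m/s

7335 m/s


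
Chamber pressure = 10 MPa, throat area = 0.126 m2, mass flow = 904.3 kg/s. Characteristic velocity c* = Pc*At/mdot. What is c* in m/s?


c* = 10e6 * 0.126 / 904.3 = 1393 m/s

1393 m/s


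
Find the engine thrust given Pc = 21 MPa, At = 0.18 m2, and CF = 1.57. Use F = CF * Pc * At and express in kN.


F = 1.57 * 21e6 * 0.18 = 5.9346e+06 N = 5934.6 kN

5934.6 kN


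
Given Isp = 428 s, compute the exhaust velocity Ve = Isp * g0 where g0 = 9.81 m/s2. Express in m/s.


Ve = Isp * g0 = 428 * 9.81 = 4198.7 m/s

4198.7 m/s


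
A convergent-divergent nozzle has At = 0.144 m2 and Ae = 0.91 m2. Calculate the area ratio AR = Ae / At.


AR = 0.91 / 0.144 = 6.3

6.3


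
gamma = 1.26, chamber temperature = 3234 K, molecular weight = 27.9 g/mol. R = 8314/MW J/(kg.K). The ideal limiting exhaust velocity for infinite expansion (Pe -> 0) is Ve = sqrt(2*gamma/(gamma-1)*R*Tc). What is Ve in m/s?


R = 8314 / 27.9 = 297.99 J/(kg.K)
Ve = sqrt(2 * 1.26 / (1.26 - 1) * 297.99 * 3234) = 3056 m/s

3056 m/s


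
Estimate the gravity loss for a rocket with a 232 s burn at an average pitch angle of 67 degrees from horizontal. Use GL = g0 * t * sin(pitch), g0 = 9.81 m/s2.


GL = 9.81 * 232 * sin(67 deg) = 2095 m/s

2095 m/s


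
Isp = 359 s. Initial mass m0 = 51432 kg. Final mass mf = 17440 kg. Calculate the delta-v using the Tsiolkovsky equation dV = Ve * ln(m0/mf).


Ve = 359 * 9.81 = 3521.79 m/s
dV = 3521.79 * ln(51432/17440) = 3809 m/s

3809 m/s


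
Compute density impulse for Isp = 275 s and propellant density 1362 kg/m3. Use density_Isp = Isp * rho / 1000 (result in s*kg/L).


rho*Isp = 275 * 1362 / 1000 = 375 s*kg/L

375 s*kg/L


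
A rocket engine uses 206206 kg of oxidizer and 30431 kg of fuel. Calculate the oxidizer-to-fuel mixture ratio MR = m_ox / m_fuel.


MR = 206206 / 30431 = 6.78

6.78


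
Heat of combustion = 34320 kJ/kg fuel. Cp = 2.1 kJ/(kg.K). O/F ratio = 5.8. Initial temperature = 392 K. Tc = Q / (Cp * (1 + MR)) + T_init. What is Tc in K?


Tc = 34320 / (2.1 * (1 + 5.8)) + 392 = 2795 K

2795 K


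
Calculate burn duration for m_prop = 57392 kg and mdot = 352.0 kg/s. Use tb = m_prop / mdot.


tb = 57392 / 352.0 = 163.0 s

163.0 s


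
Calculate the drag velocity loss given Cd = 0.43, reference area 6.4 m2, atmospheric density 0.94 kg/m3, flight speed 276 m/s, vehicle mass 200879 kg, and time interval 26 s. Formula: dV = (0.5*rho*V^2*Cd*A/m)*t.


D = 0.5 * 0.94 * 276^2 * 0.43 * 6.4 = 98529.09 N
a = 98529.09 / 200879 = 0.4905 m/s2
dV = 0.4905 * 26 = 12.8 m/s

12.8 m/s


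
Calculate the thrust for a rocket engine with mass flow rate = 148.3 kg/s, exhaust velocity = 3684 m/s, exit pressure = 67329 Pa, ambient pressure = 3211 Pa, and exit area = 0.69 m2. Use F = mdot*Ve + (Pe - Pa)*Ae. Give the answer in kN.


F = 148.3 * 3684 + (67329 - 3211) * 0.69 = 590579.0 N = 590.6 kN

590.6 kN


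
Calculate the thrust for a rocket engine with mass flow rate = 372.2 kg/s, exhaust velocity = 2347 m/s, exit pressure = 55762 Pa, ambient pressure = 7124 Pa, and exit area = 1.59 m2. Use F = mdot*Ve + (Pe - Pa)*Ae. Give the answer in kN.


F = 372.2 * 2347 + (55762 - 7124) * 1.59 = 950888.0 N = 950.9 kN

950.9 kN


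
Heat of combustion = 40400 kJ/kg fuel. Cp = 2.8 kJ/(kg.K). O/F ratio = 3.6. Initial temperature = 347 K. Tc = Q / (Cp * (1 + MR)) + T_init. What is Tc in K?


Tc = 40400 / (2.8 * (1 + 3.6)) + 347 = 3484 K

3484 K


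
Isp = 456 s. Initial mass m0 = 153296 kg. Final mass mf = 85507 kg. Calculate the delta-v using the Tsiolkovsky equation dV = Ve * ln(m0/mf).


Ve = 456 * 9.81 = 4473.36 m/s
dV = 4473.36 * ln(153296/85507) = 2611 m/s

2611 m/s


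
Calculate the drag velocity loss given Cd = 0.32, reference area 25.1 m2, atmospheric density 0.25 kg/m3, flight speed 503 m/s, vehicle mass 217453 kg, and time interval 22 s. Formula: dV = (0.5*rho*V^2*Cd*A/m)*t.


D = 0.5 * 0.25 * 503^2 * 0.32 * 25.1 = 254021.04 N
a = 254021.04 / 217453 = 1.1682 m/s2
dV = 1.1682 * 22 = 25.7 m/s

25.7 m/s


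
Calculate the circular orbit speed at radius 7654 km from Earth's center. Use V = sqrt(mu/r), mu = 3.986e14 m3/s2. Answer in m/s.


V = sqrt(3.986e14 / 7654000) = 7216 m/s

7216 m/s


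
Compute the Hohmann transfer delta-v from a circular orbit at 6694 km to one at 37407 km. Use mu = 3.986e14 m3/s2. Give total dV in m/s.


V1 = sqrt(mu/r1) = 7716.6 m/s
dV1 = V1*(sqrt(2*r2/(r1+r2)) - 1) = 2334.03 m/s
V2 = sqrt(mu/r2) = 3264.32 m/s
dV2 = V2*(1 - sqrt(2*r1/(r1+r2))) = 1465.75 m/s
Total dV = 3800 m/s

3800 m/s


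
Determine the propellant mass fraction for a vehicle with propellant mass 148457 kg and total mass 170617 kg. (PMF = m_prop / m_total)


PMF = 148457 / 170617 = 0.87

0.87


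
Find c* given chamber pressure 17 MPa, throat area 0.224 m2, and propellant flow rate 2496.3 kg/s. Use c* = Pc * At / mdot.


c* = 17e6 * 0.224 / 2496.3 = 1525 m/s

1525 m/s


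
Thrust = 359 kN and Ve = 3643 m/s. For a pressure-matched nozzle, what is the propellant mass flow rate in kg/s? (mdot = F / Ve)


mdot = F / Ve = 359000 / 3643 = 98.5 kg/s

98.5 kg/s


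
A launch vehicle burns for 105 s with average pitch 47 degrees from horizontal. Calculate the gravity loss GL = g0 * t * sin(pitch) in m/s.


GL = 9.81 * 105 * sin(47 deg) = 753 m/s

753 m/s


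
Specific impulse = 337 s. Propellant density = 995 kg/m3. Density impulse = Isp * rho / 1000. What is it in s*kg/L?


rho*Isp = 337 * 995 / 1000 = 335 s*kg/L

335 s*kg/L


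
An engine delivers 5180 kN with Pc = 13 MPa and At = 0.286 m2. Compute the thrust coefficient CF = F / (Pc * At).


CF = 5180000 / (13e6 * 0.286) = 1.39

1.39


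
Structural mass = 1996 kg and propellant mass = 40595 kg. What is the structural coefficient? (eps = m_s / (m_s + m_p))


eps = 1996 / (1996 + 40595) = 0.0469

0.0469


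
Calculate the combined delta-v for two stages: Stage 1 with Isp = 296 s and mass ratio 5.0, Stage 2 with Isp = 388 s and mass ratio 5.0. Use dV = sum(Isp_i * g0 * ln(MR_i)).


dV1 = 296 * 9.81 * ln(5.0) = 4673.4 m/s
dV2 = 388 * 9.81 * ln(5.0) = 6126.0 m/s
Total dV = 4673.4 + 6126.0 = 10799.4 m/s ~ 10799 m/s

10799 m/s


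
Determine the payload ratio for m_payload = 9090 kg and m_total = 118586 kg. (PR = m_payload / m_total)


PR = 9090 / 118586 = 0.0767

0.0767


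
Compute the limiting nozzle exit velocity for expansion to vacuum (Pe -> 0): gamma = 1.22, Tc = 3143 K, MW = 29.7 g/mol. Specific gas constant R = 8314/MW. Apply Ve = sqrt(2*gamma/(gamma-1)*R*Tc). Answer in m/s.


R = 8314 / 29.7 = 279.93 J/(kg.K)
Ve = sqrt(2 * 1.22 / (1.22 - 1) * 279.93 * 3143) = 3124 m/s

3124 m/s


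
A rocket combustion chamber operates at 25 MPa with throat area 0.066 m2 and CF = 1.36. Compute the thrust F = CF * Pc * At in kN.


F = 1.36 * 25e6 * 0.066 = 2.2440e+06 N = 2244.0 kN

2244.0 kN


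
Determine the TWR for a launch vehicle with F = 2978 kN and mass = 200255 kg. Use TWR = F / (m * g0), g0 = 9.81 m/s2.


TWR = 2978000 / (200255 * 9.81) = 1.52

1.52


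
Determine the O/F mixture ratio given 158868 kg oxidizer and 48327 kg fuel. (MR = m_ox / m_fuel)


MR = 158868 / 48327 = 3.29

3.29


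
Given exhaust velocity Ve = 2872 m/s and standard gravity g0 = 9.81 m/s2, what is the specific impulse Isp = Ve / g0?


Isp = Ve / g0 = 2872 / 9.81 = 292.8 s

292.8 s


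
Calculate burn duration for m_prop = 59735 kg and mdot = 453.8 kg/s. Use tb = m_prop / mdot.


tb = 59735 / 453.8 = 131.6 s

131.6 s


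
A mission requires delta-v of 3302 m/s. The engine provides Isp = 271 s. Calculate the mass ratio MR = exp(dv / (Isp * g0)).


Ve = 271 * 9.81 = 2658.51 m/s
MR = exp(3302 / 2658.51) = 3.463

3.463


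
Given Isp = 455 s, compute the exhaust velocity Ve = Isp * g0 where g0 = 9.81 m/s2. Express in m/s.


Ve = Isp * g0 = 455 * 9.81 = 4463.6 m/s

4463.6 m/s


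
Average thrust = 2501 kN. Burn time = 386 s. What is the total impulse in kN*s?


It = 2501 * 386 = 965386 kN*s

965386 kN*s


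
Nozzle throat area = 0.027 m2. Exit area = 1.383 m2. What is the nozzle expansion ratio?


AR = 1.383 / 0.027 = 51.2

51.2


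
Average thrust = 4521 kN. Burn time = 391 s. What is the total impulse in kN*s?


It = 4521 * 391 = 1767711 kN*s

1767711 kN*s


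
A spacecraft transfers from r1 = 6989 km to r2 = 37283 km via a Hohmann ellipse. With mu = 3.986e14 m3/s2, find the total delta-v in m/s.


V1 = sqrt(mu/r1) = 7551.99 m/s
dV1 = V1*(sqrt(2*r2/(r1+r2)) - 1) = 2248.94 m/s
V2 = sqrt(mu/r2) = 3269.74 m/s
dV2 = V2*(1 - sqrt(2*r1/(r1+r2))) = 1432.48 m/s
Total dV = 3681 m/s

3681 m/s


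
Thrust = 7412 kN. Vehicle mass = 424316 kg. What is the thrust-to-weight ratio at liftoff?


TWR = 7412000 / (424316 * 9.81) = 1.78

1.78


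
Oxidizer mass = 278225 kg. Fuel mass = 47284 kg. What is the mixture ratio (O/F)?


MR = 278225 / 47284 = 5.88

5.88


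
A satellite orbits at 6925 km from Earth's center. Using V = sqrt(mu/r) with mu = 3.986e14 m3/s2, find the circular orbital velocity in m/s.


V = sqrt(3.986e14 / 6925000) = 7587 m/s

7587 m/s


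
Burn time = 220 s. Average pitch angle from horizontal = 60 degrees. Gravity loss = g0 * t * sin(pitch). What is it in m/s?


GL = 9.81 * 220 * sin(60 deg) = 1869 m/s

1869 m/s


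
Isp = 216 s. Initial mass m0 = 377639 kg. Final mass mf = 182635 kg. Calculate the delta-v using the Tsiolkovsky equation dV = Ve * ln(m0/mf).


Ve = 216 * 9.81 = 2118.96 m/s
dV = 2118.96 * ln(377639/182635) = 1539 m/s

1539 m/s


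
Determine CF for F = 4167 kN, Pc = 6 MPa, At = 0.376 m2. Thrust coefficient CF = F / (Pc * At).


CF = 4167000 / (6e6 * 0.376) = 1.85

1.85


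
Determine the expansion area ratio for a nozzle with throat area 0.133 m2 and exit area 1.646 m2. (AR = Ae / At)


AR = 1.646 / 0.133 = 12.4

12.4


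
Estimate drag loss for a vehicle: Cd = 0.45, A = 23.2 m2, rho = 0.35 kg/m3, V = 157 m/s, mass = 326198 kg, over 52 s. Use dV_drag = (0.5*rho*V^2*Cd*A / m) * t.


D = 0.5 * 0.35 * 157^2 * 0.45 * 23.2 = 45033.72 N
a = 45033.72 / 326198 = 0.1381 m/s2
dV = 0.1381 * 52 = 7.2 m/s

7.2 m/s


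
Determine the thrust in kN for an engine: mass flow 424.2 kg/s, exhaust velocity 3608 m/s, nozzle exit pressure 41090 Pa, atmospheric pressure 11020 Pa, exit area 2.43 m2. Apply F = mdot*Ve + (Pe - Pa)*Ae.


F = 424.2 * 3608 + (41090 - 11020) * 2.43 = 1.6036e+06 N = 1603.6 kN

1603.6 kN


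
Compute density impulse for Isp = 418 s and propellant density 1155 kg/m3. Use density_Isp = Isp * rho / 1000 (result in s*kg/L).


rho*Isp = 418 * 1155 / 1000 = 483 s*kg/L

483 s*kg/L


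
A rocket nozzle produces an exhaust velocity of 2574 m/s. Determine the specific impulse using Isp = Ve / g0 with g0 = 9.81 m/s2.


Isp = Ve / g0 = 2574 / 9.81 = 262.4 s

262.4 s


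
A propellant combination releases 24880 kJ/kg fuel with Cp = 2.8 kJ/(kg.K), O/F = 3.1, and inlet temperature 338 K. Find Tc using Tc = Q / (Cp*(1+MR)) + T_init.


Tc = 24880 / (2.8 * (1 + 3.1)) + 338 = 2505 K

2505 K


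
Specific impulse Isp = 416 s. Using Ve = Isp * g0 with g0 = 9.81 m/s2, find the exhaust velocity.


Ve = Isp * g0 = 416 * 9.81 = 4081.0 m/s

4081.0 m/s


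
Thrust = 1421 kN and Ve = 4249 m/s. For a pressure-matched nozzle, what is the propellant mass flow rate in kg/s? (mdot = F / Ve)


mdot = F / Ve = 1421000 / 4249 = 334.4 kg/s

334.4 kg/s


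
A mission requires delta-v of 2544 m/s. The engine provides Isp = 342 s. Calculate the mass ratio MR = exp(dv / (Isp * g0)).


Ve = 342 * 9.81 = 3355.02 m/s
MR = exp(2544 / 3355.02) = 2.135

2.135


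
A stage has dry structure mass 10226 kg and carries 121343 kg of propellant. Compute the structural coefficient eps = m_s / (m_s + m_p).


eps = 10226 / (10226 + 121343) = 0.0777

0.0777


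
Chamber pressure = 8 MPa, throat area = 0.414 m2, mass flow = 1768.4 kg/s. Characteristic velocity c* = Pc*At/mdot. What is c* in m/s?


c* = 8e6 * 0.414 / 1768.4 = 1873 m/s

1873 m/s


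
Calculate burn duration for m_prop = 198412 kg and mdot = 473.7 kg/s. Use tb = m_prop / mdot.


tb = 198412 / 473.7 = 418.9 s

418.9 s


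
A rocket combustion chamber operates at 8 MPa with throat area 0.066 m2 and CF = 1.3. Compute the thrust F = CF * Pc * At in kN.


F = 1.3 * 8e6 * 0.066 = 686400.0 N = 686.4 kN

686.4 kN


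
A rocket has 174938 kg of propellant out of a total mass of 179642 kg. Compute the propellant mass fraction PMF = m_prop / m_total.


PMF = 174938 / 179642 = 0.974

0.974


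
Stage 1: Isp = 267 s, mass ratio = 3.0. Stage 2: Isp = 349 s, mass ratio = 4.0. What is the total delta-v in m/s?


dV1 = 267 * 9.81 * ln(3.0) = 2877.6 m/s
dV2 = 349 * 9.81 * ln(4.0) = 4746.2 m/s
Total dV = 2877.6 + 4746.2 = 7623.8 m/s ~ 7624 m/s

7624 m/s


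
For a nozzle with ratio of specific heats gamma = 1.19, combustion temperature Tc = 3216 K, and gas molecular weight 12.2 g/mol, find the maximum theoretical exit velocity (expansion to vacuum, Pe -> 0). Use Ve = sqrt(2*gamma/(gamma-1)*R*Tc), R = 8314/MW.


R = 8314 / 12.2 = 681.48 J/(kg.K)
Ve = sqrt(2 * 1.19 / (1.19 - 1) * 681.48 * 3216) = 5240 m/s

5240 m/s


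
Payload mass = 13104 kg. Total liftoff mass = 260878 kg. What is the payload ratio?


PR = 13104 / 260878 = 0.0502

0.0502


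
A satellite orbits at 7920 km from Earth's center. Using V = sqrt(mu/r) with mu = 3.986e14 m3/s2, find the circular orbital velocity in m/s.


V = sqrt(3.986e14 / 7920000) = 7094 m/s

7094 m/s


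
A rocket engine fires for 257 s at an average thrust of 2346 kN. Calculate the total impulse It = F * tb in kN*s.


It = 2346 * 257 = 602922 kN*s

602922 kN*s


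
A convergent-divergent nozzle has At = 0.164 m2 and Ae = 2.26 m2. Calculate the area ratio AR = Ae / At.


AR = 2.26 / 0.164 = 13.8

13.8


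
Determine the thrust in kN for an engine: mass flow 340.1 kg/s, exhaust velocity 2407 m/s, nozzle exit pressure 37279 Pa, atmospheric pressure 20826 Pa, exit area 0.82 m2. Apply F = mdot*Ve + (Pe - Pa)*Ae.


F = 340.1 * 2407 + (37279 - 20826) * 0.82 = 832112.0 N = 832.1 kN

832.1 kN


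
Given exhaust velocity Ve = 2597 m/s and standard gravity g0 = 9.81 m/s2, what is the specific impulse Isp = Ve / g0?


Isp = Ve / g0 = 2597 / 9.81 = 264.7 s

264.7 s


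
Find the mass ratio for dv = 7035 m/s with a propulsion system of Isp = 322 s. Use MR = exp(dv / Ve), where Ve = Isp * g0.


Ve = 322 * 9.81 = 3158.82 m/s
MR = exp(7035 / 3158.82) = 9.273

9.273


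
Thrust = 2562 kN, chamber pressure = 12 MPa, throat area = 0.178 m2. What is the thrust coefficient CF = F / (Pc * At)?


CF = 2562000 / (12e6 * 0.178) = 1.2

1.2


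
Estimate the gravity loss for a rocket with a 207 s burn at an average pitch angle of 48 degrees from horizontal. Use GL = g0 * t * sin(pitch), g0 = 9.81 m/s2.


GL = 9.81 * 207 * sin(48 deg) = 1509 m/s

1509 m/s


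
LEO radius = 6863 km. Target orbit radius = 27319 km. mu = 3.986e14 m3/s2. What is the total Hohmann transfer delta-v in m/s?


V1 = sqrt(mu/r1) = 7620.99 m/s
dV1 = V1*(sqrt(2*r2/(r1+r2)) - 1) = 2014.2 m/s
V2 = sqrt(mu/r2) = 3819.76 m/s
dV2 = V2*(1 - sqrt(2*r1/(r1+r2))) = 1399.24 m/s
Total dV = 3413 m/s

3413 m/s


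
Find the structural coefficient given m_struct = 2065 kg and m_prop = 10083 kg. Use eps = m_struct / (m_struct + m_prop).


eps = 2065 / (2065 + 10083) = 0.17

0.17


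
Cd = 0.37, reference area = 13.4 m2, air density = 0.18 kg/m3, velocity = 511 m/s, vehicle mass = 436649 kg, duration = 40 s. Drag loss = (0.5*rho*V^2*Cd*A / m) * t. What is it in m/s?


D = 0.5 * 0.18 * 511^2 * 0.37 * 13.4 = 116517.41 N
a = 116517.41 / 436649 = 0.2668 m/s2
dV = 0.2668 * 40 = 10.7 m/s

10.7 m/s


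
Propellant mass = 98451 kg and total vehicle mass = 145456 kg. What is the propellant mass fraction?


PMF = 98451 / 145456 = 0.677

0.677


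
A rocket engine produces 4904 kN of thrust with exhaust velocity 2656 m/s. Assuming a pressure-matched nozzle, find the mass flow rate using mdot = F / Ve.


mdot = F / Ve = 4904000 / 2656 = 1846.4 kg/s

1846.4 kg/s


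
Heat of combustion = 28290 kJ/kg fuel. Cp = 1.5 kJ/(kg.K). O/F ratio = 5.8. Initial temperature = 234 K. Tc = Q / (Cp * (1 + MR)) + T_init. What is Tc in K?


Tc = 28290 / (1.5 * (1 + 5.8)) + 234 = 3008 K

3008 K


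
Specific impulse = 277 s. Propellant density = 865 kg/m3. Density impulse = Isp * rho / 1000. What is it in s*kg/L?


rho*Isp = 277 * 865 / 1000 = 240 s*kg/L

240 s*kg/L


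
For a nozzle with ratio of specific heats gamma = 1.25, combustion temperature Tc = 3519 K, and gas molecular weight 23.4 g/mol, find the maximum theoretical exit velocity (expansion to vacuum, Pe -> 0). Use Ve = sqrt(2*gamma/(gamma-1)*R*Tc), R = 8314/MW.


R = 8314 / 23.4 = 355.3 J/(kg.K)
Ve = sqrt(2 * 1.25 / (1.25 - 1) * 355.3 * 3519) = 3536 m/s

3536 m/s


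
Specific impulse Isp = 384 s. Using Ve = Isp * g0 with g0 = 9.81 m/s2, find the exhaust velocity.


Ve = Isp * g0 = 384 * 9.81 = 3767.0 m/s

3767.0 m/s


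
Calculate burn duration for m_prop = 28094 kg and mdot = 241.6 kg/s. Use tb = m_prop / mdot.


tb = 28094 / 241.6 = 116.3 s

116.3 s


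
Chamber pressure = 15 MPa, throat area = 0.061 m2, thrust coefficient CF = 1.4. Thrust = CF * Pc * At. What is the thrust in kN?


F = 1.4 * 15e6 * 0.061 = 1.2810e+06 N = 1281.0 kN

1281.0 kN


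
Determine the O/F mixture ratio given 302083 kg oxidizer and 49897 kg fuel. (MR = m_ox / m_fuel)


MR = 302083 / 49897 = 6.05

6.05


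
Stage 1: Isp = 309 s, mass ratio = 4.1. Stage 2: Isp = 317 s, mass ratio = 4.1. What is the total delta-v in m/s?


dV1 = 309 * 9.81 * ln(4.1) = 4277.1 m/s
dV2 = 317 * 9.81 * ln(4.1) = 4387.8 m/s
Total dV = 4277.1 + 4387.8 = 8664.9 m/s ~ 8665 m/s

8665 m/s


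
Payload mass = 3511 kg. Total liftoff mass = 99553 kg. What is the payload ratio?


PR = 3511 / 99553 = 0.0353

0.0353


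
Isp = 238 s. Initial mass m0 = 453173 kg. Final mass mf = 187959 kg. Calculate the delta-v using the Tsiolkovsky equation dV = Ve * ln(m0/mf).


Ve = 238 * 9.81 = 2334.78 m/s
dV = 2334.78 * ln(453173/187959) = 2055 m/s

2055 m/s


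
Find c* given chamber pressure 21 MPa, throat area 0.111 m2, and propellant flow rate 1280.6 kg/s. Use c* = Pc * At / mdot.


c* = 21e6 * 0.111 / 1280.6 = 1820 m/s

1820 m/s


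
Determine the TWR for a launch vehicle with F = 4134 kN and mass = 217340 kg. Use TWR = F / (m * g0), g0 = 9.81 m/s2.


TWR = 4134000 / (217340 * 9.81) = 1.94

1.94


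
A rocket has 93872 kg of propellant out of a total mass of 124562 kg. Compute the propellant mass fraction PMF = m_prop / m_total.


PMF = 93872 / 124562 = 0.754

0.754


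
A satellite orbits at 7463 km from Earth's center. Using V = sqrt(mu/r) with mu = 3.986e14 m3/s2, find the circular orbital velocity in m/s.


V = sqrt(3.986e14 / 7463000) = 7308 m/s

7308 m/s


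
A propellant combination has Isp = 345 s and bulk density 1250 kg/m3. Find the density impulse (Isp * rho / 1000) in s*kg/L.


rho*Isp = 345 * 1250 / 1000 = 431 s*kg/L

431 s*kg/L


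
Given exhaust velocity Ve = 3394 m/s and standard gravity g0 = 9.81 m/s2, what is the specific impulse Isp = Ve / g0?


Isp = Ve / g0 = 3394 / 9.81 = 346.0 s

346.0 s


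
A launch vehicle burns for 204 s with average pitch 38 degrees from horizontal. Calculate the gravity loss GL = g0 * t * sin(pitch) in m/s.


GL = 9.81 * 204 * sin(38 deg) = 1232 m/s

1232 m/s


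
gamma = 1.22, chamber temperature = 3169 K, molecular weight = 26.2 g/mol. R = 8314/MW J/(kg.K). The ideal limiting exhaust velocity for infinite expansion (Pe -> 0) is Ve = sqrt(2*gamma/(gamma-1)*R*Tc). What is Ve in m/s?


R = 8314 / 26.2 = 317.33 J/(kg.K)
Ve = sqrt(2 * 1.22 / (1.22 - 1) * 317.33 * 3169) = 3340 m/s

3340 m/s


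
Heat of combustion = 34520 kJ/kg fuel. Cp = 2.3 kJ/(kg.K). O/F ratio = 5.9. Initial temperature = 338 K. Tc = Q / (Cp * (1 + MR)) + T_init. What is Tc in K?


Tc = 34520 / (2.3 * (1 + 5.9)) + 338 = 2513 K

2513 K


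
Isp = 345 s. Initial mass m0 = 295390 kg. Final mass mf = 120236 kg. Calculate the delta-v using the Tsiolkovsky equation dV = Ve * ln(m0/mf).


Ve = 345 * 9.81 = 3384.45 m/s
dV = 3384.45 * ln(295390/120236) = 3042 m/s

3042 m/s


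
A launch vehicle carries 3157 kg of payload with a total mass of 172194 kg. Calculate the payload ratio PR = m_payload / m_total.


PR = 3157 / 172194 = 0.0183

0.0183


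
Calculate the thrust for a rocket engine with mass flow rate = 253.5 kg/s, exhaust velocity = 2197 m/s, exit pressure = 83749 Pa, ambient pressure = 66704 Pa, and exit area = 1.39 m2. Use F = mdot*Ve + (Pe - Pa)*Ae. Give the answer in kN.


F = 253.5 * 2197 + (83749 - 66704) * 1.39 = 580632.0 N = 580.6 kN

580.6 kN


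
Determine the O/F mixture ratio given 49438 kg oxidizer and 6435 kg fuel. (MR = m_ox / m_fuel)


MR = 49438 / 6435 = 7.68

7.68


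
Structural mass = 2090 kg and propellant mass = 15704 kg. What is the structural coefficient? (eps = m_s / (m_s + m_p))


eps = 2090 / (2090 + 15704) = 0.1175

0.1175


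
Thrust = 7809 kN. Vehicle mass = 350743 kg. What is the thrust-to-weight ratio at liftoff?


TWR = 7809000 / (350743 * 9.81) = 2.27

2.27


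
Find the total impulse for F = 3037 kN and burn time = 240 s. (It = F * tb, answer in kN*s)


It = 3037 * 240 = 728880 kN*s

728880 kN*s


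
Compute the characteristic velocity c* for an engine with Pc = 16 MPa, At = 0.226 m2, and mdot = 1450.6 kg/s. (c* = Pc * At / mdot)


c* = 16e6 * 0.226 / 1450.6 = 2493 m/s

2493 m/s


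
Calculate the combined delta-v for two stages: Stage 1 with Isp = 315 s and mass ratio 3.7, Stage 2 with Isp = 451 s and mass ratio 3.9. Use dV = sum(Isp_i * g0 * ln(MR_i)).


dV1 = 315 * 9.81 * ln(3.7) = 4042.9 m/s
dV2 = 451 * 9.81 * ln(3.9) = 6021.4 m/s
Total dV = 4042.9 + 6021.4 = 10064.3 m/s ~ 10064 m/s

10064 m/s


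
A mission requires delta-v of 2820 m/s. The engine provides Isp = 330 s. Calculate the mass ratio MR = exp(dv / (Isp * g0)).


Ve = 330 * 9.81 = 3237.3 m/s
MR = exp(2820 / 3237.3) = 2.39

2.39


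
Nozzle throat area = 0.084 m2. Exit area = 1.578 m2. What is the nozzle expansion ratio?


AR = 1.578 / 0.084 = 18.8

18.8


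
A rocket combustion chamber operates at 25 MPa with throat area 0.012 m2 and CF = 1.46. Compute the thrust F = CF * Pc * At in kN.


F = 1.46 * 25e6 * 0.012 = 438000.0 N = 438.0 kN

438.0 kN


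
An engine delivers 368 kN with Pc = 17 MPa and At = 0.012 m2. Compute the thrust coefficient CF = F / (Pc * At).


CF = 368000 / (17e6 * 0.012) = 1.8

1.8


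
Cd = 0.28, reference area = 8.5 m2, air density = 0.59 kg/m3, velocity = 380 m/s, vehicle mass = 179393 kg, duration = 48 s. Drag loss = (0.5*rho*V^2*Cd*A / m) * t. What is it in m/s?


D = 0.5 * 0.59 * 380^2 * 0.28 * 8.5 = 101383.24 N
a = 101383.24 / 179393 = 0.5651 m/s2
dV = 0.5651 * 48 = 27.1 m/s

27.1 m/s


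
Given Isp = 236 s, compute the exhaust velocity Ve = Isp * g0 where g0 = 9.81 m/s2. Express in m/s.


Ve = Isp * g0 = 236 * 9.81 = 2315.2 m/s

2315.2 m/s


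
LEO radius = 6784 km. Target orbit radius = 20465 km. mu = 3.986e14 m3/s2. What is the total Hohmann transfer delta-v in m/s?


V1 = sqrt(mu/r1) = 7665.24 m/s
dV1 = V1*(sqrt(2*r2/(r1+r2)) - 1) = 1729.21 m/s
V2 = sqrt(mu/r2) = 4413.29 m/s
dV2 = V2*(1 - sqrt(2*r1/(r1+r2))) = 1299.1 m/s
Total dV = 3028 m/s

3028 m/s


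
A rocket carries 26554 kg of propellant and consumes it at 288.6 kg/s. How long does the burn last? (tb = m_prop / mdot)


tb = 26554 / 288.6 = 92.0 s

92.0 s


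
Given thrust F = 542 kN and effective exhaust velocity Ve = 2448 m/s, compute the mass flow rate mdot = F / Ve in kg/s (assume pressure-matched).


mdot = F / Ve = 542000 / 2448 = 221.4 kg/s

221.4 kg/s


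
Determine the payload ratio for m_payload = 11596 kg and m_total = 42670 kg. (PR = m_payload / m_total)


PR = 11596 / 42670 = 0.2718

0.2718


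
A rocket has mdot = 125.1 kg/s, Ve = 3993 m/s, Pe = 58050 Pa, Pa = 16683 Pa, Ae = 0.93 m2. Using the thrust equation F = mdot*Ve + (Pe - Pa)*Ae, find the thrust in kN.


F = 125.1 * 3993 + (58050 - 16683) * 0.93 = 537996.0 N = 538.0 kN

538.0 kN


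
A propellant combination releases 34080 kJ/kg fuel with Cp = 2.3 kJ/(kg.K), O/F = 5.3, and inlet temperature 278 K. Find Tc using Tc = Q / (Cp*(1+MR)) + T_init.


Tc = 34080 / (2.3 * (1 + 5.3)) + 278 = 2630 K

2630 K


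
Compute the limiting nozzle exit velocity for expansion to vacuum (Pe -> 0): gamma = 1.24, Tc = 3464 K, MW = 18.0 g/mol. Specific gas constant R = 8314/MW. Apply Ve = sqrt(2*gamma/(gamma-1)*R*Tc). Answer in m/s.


R = 8314 / 18.0 = 461.89 J/(kg.K)
Ve = sqrt(2 * 1.24 / (1.24 - 1) * 461.89 * 3464) = 4066 m/s

4066 m/s


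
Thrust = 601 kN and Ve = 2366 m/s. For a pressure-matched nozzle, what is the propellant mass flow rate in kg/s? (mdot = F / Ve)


mdot = F / Ve = 601000 / 2366 = 254.0 kg/s

254.0 kg/s


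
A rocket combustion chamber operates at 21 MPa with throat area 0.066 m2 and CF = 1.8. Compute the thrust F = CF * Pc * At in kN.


F = 1.8 * 21e6 * 0.066 = 2.4948e+06 N = 2494.8 kN

2494.8 kN


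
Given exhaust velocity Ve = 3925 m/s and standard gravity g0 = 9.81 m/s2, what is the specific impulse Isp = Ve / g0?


Isp = Ve / g0 = 3925 / 9.81 = 400.1 s

400.1 s
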